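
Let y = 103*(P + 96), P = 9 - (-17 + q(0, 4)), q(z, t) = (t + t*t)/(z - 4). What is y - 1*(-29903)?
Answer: 42984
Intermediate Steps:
q(z, t) = (t + t²)/(-4 + z)
P = 31 (P = 9 - (-17 + 4*(1 + 4)/(-4 + 0)) = 9 - (-17 + 4*5/(-4)) = 9 - (-17 + 4*(-¼)*5) = 9 - (-17 - 5) = 9 - 1*(-22) = 9 + 22 = 31)
y = 13081 (y = 103*(31 + 96) = 103*127 = 13081)
y - 1*(-29903) = 13081 - 1*(-29903) = 13081 + 29903 = 42984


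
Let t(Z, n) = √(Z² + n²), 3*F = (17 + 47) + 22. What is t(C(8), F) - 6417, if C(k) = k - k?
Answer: -19165/3 ≈ -6388.3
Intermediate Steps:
C(k) = 0
F = 86/3 (F = ((17 + 47) + 22)/3 = (64 + 22)/3 = (⅓)*86 = 86/3 ≈ 28.667)
t(C(8), F) - 6417 = √(0² + (86/3)²) - 6417 = √(0 + 7396/9) - 6417 = √(7396/9) - 6417 = 86/3 - 6417 = -19165/3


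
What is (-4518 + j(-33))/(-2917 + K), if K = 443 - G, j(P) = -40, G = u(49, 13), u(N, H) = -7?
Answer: 4558/2467 ≈ 1.8476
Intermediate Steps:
G = -7
K = 450 (K = 443 - 1*(-7) = 443 + 7 = 450)
(-4518 + j(-33))/(-2917 + K) = (-4518 - 40)/(-2917 + 450) = -4558/(-2467) = -4558*(-1/2467) = 4558/2467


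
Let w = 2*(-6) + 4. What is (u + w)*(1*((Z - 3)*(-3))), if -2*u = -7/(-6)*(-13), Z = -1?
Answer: -5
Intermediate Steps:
u = 91/12 (u = -(-7/(-6))*(-13)/2 = -(-7*(-⅙))*(-13)/2 = -7*(-13)/12 = -½*(-91/6) = 91/12 ≈ 7.5833)
w = -8 (w = -12 + 4 = -8)
(u + w)*(1*((Z - 3)*(-3))) = (91/12 - 8)*(1*((-1 - 3)*(-3))) = -5*(-4*(-3))/12 = -5*12/12 = -5/12*12 = -5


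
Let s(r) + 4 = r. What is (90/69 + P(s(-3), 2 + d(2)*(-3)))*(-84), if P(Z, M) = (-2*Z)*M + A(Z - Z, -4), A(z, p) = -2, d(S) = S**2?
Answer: 271824/23 ≈ 11818.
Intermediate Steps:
s(r) = -4 + r
P(Z, M) = -2 - 2*M*Z (P(Z, M) = (-2*Z)*M - 2 = -2*M*Z - 2 = -2 - 2*M*Z)
(90/69 + P(s(-3), 2 + d(2)*(-3)))*(-84) = (90/69 + (-2 - 2*(2 + 2**2*(-3))*(-4 - 3)))*(-84) = (90*(1/69) + (-2 - 2*(2 + 4*(-3))*(-7)))*(-84) = (30/23 + (-2 - 2*(2 - 12)*(-7)))*(-84) = (30/23 + (-2 - 2*(-10)*(-7)))*(-84) = (30/23 + (-2 - 140))*(-84) = (30/23 - 142)*(-84) = -3236/23*(-84) = 271824/23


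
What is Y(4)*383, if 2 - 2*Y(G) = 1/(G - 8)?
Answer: 3447/8 ≈ 430.88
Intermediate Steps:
Y(G) = 1 - 1/(2*(-8 + G)) (Y(G) = 1 - 1/(2*(G - 8)) = 1 - 1/(2*(-8 + G)))
Y(4)*383 = ((-17/2 + 4)/(-8 + 4))*383 = (-9/2/(-4))*383 = -¼*(-9/2)*383 = (9/8)*383 = 3447/8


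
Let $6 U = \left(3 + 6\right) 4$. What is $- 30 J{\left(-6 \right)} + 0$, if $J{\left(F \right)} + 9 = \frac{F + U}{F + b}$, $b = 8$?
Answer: $270$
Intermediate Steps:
$U = 6$ ($U = \frac{\left(3 + 6\right) 4}{6} = \frac{9 \cdot 4}{6} = \frac{1}{6} \cdot 36 = 6$)
$J{\left(F \right)} = -9 + \frac{6 + F}{8 + F}$ ($J{\left(F \right)} = -9 + \frac{F + 6}{F + 8} = -9 + \frac{6 + F}{8 + F}$)
$- 30 J{\left(-6 \right)} + 0 = - 30 \frac{2 \left(-33 - -24\right)}{8 - 6} + 0 = - 30 \frac{2 \left(-33 + 24\right)}{2} + 0 = - 30 \cdot 2 \cdot \frac{1}{2} \left(-9\right) + 0 = \left(-30\right) \left(-9\right) + 0 = 270 + 0 = 270$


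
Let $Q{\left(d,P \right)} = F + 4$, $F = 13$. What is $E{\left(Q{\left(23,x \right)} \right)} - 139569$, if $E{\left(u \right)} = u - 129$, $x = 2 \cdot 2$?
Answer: $-139681$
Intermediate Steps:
$x = 4$
$Q{\left(d,P \right)} = 17$ ($Q{\left(d,P \right)} = 13 + 4 = 17$)
$E{\left(u \right)} = -129 + u$
$E{\left(Q{\left(23,x \right)} \right)} - 139569 = \left(-129 + 17\right) - 139569 = -112 - 139569 = -139681$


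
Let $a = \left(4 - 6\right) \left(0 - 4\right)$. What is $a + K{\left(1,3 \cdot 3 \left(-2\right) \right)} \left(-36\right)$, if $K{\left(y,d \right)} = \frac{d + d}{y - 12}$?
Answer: $- \frac{1208}{11} \approx -109.82$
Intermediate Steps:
$K{\left(y,d \right)} = \frac{2 d}{-12 + y}$
$a = 8$ ($a = \left(4 - 6\right) \left(-4\right) = \left(-2\right) \left(-4\right) = 8$)
$a + K{\left(1,3 \cdot 3 \left(-2\right) \right)} \left(-36\right) = 8 + \frac{2 \cdot 3 \cdot 3 \left(-2\right)}{-12 + 1} \left(-36\right) = 8 + \frac{2 \cdot 9 \left(-2\right)}{-11} \left(-36\right) = 8 + 2 \left(-18\right) \left(- \frac{1}{11}\right) \left(-36\right) = 8 + \frac{36}{11} \left(-36\right) = 8 - \frac{1296}{11} = - \frac{1208}{11}$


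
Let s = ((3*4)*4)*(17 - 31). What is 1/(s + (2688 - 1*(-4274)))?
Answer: 1/6290 ≈ 0.00015898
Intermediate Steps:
s = -672 (s = (12*4)*(-14) = 48*(-14) = -672)
1/(s + (2688 - 1*(-4274))) = 1/(-672 + (2688 - 1*(-4274))) = 1/(-672 + (2688 + 4274)) = 1/(-672 + 6962) = 1/6290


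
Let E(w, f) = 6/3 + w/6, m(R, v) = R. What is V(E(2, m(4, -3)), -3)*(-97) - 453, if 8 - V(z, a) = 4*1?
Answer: -841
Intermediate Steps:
E(w, f) = 2 + w/6 (E(w, f) = 6*(⅓) + w*(⅙) = 2 + w/6)
V(z, a) = 4 (V(z, a) = 8 - 4 = 4)
V(E(2, m(4, -3)), -3)*(-97) - 453 = 4*(-97) - 453 = -388 - 453 = -841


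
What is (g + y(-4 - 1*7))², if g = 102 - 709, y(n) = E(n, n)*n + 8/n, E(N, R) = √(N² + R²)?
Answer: 48232347/121 + 147070*√2 ≈ 6.0660e+5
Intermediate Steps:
y(n) = 8/n + n*√2*√(n²) (y(n) = √(n² + n²)*n + 8/n = √(2*n²)*n + 8/n = (√2*√(n²))*n + 8/n = n*√2*√(n²) + 8/n = 8/n + n*√2*√(n²))
g = -607
(g + y(-4 - 1*7))² = (-607 + (8/(-4 - 1*7) + (-4 - 1*7)*√2*√((-4 - 1*7)²)))² = (-607 + (8/(-4 - 7) + (-4 - 7)*√2*√((-4 - 7)²)))² = (-607 + (8/(-11) - 11*√2*√((-11)²)))² = (-607 + (8*(-1/11) - 11*√2*√121))² = (-607 + (-8/11 - 11*√2*11))² = (-607 + (-8/11 - 121*√2))² = (-6685/11 - 121*√2)²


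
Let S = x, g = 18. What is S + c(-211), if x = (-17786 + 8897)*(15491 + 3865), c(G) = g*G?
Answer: -172059282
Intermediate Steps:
c(G) = 18*G
x = -172055484 (x = -8889*19356 = -172055484)
S = -172055484
S + c(-211) = -172055484 + 18*(-211) = -172055484 - 3798 = -172059282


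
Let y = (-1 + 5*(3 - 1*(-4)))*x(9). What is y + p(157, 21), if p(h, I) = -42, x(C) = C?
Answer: 264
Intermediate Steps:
y = 306 (y = (-1 + 5*(3 - 1*(-4)))*9 = (-1 + 5*(3 + 4))*9 = (-1 + 5*7)*9 = (-1 + 35)*9 = 34*9 = 306)
y + p(157, 21) = 306 - 42 = 264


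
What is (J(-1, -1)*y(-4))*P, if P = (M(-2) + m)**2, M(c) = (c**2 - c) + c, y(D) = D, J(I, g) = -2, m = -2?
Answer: 32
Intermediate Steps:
M(c) = c**2
P = 4 (P = ((-2)**2 - 2)**2 = (4 - 2)**2 = 2**2 = 4)
(J(-1, -1)*y(-4))*P = -2*(-4)*4 = 8*4 = 32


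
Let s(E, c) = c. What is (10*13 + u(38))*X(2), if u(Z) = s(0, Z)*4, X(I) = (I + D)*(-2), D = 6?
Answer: -4512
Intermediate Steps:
X(I) = -12 - 2*I (X(I) = (I + 6)*(-2) = (6 + I)*(-2) = -12 - 2*I)
u(Z) = 4*Z (u(Z) = Z*4 = 4*Z)
(10*13 + u(38))*X(2) = (10*13 + 4*38)*(-12 - 2*2) = (130 + 152)*(-12 - 4) = 282*(-16) = -4512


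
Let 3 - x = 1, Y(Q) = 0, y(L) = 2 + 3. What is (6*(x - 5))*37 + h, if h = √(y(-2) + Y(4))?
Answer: -666 + √5 ≈ -663.76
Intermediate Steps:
y(L) = 5
x = 2 (x = 3 - 1*1 = 3 - 1 = 2)
h = √5 (h = √(5 + 0) = √5 ≈ 2.2361)
(6*(x - 5))*37 + h = (6*(2 - 5))*37 + √5 = (6*(-3))*37 + √5 = -18*37 + √5 = -666 + √5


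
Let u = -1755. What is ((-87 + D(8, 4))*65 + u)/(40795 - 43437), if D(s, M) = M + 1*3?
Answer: 6955/2642 ≈ 2.6325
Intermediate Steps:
D(s, M) = 3 + M (D(s, M) = M + 3 = 3 + M)
((-87 + D(8, 4))*65 + u)/(40795 - 43437) = ((-87 + (3 + 4))*65 - 1755)/(40795 - 43437) = ((-87 + 7)*65 - 1755)/(-2642) = (-80*65 - 1755)*(-1/2642) = (-5200 - 1755)*(-1/2642) = -6955*(-1/2642) = 6955/2642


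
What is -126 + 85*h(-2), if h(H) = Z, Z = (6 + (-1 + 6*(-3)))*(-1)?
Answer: 979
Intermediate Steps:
Z = 13 (Z = (6 + (-1 - 18))*(-1) = (6 - 19)*(-1) = -13*(-1) = 13)
h(H) = 13
-126 + 85*h(-2) = -126 + 85*13 = -126 + 1105 = 979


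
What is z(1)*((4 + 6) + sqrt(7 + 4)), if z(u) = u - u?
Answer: 0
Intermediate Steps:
z(u) = 0
z(1)*((4 + 6) + sqrt(7 + 4)) = 0*((4 + 6) + sqrt(7 + 4)) = 0*(10 + sqrt(11)) = 0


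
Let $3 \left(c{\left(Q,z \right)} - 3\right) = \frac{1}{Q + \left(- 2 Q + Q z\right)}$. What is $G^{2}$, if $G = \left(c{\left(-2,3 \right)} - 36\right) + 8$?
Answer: $\frac{90601}{144} \approx 629.17$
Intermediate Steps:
$c{\left(Q,z \right)} = 3 + \frac{1}{3 \left(- Q + Q z\right)}$ ($c{\left(Q,z \right)} = 3 + \frac{1}{3 \left(Q + \left(- 2 Q + Q z\right)\right)} = 3 + \frac{1}{3 \left(- Q + Q z\right)}$)
$G = - \frac{301}{12}$ ($G = \left(\frac{1 - -18 + 9 \left(-2\right) 3}{3 \left(-2\right) \left(-1 + 3\right)} - 36\right) + 8 = \left(\frac{1}{3} \left(- \frac{1}{2}\right) \frac{1}{2} \left(1 + 18 - 54\right) - 36\right) + 8 = \left(\frac{1}{3} \left(- \frac{1}{2}\right) \frac{1}{2} \left(-35\right) - 36\right) + 8 = \left(\frac{35}{12} - 36\right) + 8 = - \frac{397}{12} + 8 = - \frac{301}{12} \approx -25.083$)
$G^{2} = \left(- \frac{301}{12}\right)^{2} = \frac{90601}{144}$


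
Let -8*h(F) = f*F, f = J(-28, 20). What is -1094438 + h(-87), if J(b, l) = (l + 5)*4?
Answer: -2186701/2 ≈ -1.0934e+6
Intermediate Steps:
J(b, l) = 20 + 4*l (J(b, l) = (5 + l)*4 = 20 + 4*l)
f = 100 (f = 20 + 4*20 = 20 + 80 = 100)
h(F) = -25*F/2
-1094438 + h(-87) = -1094438 - 25/2*(-87) = -1094438 + 2175/2 = -2186701/2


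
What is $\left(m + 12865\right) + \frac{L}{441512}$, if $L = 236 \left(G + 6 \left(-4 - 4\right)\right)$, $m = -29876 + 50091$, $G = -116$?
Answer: $\frac{1825647282}{55189} \approx 33080.0$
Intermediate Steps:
$m = 20215$
$L = -38704$ ($L = 236 \left(-116 + 6 \left(-4 - 4\right)\right) = 236 \left(-116 + 6 \left(-8\right)\right) = 236 \left(-116 - 48\right) = 236 \left(-164\right) = -38704$)
$\left(m + 12865\right) + \frac{L}{441512} = \left(20215 + 12865\right) - \frac{38704}{441512} = 33080 - \frac{4838}{55189} = \frac{1825647282}{55189}$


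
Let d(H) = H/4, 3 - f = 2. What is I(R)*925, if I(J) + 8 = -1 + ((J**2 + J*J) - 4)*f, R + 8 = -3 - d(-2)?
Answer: 383875/2 ≈ 1.9194e+5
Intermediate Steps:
f = 1 (f = 3 - 1*2 = 3 - 2 = 1)
d(H) = H/4 (d(H) = H*(1/4) = H/4)
R = -21/2 (R = -8 + (-3 - (-2)/4) = -8 + (-3 - 1*(-1/2)) = -8 + (-3 + 1/2) = -8 - 5/2 = -21/2 ≈ -10.500)
I(J) = -13 + 2*J**2 (I(J) = -8 + (-1 + ((J**2 + J*J) - 4)*1) = -8 + (-1 + ((J**2 + J**2) - 4)*1) = -8 + (-1 + (2*J**2 - 4)*1) = -8 + (-1 + (-4 + 2*J**2)*1) = -8 + (-1 + (-4 + 2*J**2)) = -8 + (-5 + 2*J**2) = -13 + 2*J**2)
I(R)*925 = (-13 + 2*(-21/2)**2)*925 = (-13 + 2*(441/4))*925 = (-13 + 441/2)*925 = (415/2)*925 = 383875/2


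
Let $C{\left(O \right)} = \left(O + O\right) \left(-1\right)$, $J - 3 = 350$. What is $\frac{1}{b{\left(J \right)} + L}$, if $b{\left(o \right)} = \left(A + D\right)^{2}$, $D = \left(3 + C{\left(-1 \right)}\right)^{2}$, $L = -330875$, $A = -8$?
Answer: $- \frac{1}{330586} \approx -3.0249 \cdot 10^{-6}$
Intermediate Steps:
$J = 353$ ($J = 3 + 350 = 353$)
$C{\left(O \right)} = - 2 O$ ($C{\left(O \right)} = 2 O \left(-1\right) = - 2 O$)
$D = 25$ ($D = \left(3 - -2\right)^{2} = \left(3 + 2\right)^{2} = 5^{2} = 25$)
$b{\left(o \right)} = 289$ ($b{\left(o \right)} = \left(-8 + 25\right)^{2} = 17^{2} = 289$)
$\frac{1}{b{\left(J \right)} + L} = \frac{1}{289 - 330875} = \frac{1}{-330586} = - \frac{1}{330586}$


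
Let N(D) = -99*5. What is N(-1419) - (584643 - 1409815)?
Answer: 824677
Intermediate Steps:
N(D) = -495
N(-1419) - (584643 - 1409815) = -495 - (584643 - 1409815) = -495 - 1*(-825172) = -495 + 825172 = 824677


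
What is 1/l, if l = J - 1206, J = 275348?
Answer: 1/274142 ≈ 3.6477e-6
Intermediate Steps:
l = 274142 (l = 275348 - 1206 = 274142)
1/l = 1/274142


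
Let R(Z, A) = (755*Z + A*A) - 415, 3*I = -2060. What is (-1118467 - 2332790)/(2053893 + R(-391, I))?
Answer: -31061313/20068057 ≈ -1.5478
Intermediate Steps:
I = -2060/3 (I = (1/3)*(-2060) = -2060/3 ≈ -686.67)
R(Z, A) = -415 + A**2 + 755*Z (R(Z, A) = (755*Z + A**2) - 415 = (A**2 + 755*Z) - 415 = -415 + A**2 + 755*Z)
(-1118467 - 2332790)/(2053893 + R(-391, I)) = (-1118467 - 2332790)/(2053893 + (-415 + (-2060/3)**2 + 755*(-391))) = -3451257/(2053893 + (-415 + 4243600/9 - 295205)) = -3451257/(2053893 + 1583020/9) = -3451257/20068057/9 = -3451257*9/20068057 = -31061313/20068057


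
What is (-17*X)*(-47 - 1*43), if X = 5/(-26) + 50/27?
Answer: 99025/39 ≈ 2539.1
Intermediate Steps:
X = 1165/702 (X = 5*(-1/26) + 50*(1/27) = -5/26 + 50/27 = 1165/702 ≈ 1.6595)
(-17*X)*(-47 - 1*43) = (-17*1165/702)*(-47 - 1*43) = -19805*(-47 - 43)/702 = -19805/702*(-90) = 99025/39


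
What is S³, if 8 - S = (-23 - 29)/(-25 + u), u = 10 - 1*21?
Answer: 205379/729 ≈ 281.73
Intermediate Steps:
u = -11 (u = 10 - 21 = -11)
S = 59/9 (S = 8 - (-23 - 29)/(-25 - 11) = 8 - (-52)/(-36) = 8 - (-52)*(-1)/36 = 8 - 1*13/9 = 8 - 13/9 = 59/9 ≈ 6.5556)
S³ = (59/9)³ = 205379/729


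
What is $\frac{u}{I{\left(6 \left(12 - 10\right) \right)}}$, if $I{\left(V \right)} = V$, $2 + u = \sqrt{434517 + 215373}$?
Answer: $- \frac{1}{6} + \frac{\sqrt{72210}}{4} \approx 67.013$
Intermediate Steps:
$u = -2 + 3 \sqrt{72210}$ ($u = -2 + \sqrt{434517 + 215373} = -2 + \sqrt{649890} = -2 + 3 \sqrt{72210} \approx 804.16$)
$\frac{u}{I{\left(6 \left(12 - 10\right) \right)}} = \frac{-2 + 3 \sqrt{72210}}{6 \left(12 - 10\right)} = \frac{-2 + 3 \sqrt{72210}}{6 \cdot 2} = \frac{-2 + 3 \sqrt{72210}}{12} = \left(-2 + 3 \sqrt{72210}\right) \frac{1}{12} = - \frac{1}{6} + \frac{\sqrt{72210}}{4}$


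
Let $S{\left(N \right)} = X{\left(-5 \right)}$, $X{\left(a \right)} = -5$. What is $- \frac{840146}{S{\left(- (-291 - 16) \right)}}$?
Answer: $\frac{840146}{5} \approx 1.6803 \cdot 10^{5}$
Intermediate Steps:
$S{\left(N \right)} = -5$
$- \frac{840146}{S{\left(- (-291 - 16) \right)}} = - \frac{840146}{-5} = \left(-840146\right) \left(- \frac{1}{5}\right) = \frac{840146}{5}$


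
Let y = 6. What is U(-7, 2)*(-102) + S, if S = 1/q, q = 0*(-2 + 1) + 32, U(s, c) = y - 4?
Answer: -6527/32 ≈ -203.97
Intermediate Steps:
U(s, c) = 2 (U(s, c) = 6 - 4 = 2)
q = 32 (q = 0*(-1) + 32 = 0 + 32 = 32)
S = 1/32 ≈ 0.031250
U(-7, 2)*(-102) + S = 2*(-102) + 1/32 = -204 + 1/32 = -6527/32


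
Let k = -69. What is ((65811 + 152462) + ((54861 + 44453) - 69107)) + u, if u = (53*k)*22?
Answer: 168026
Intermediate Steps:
u = -80454 (u = (53*(-69))*22 = -3657*22 = -80454)
((65811 + 152462) + ((54861 + 44453) - 69107)) + u = ((65811 + 152462) + ((54861 + 44453) - 69107)) - 80454 = (218273 + (99314 - 69107)) - 80454 = (218273 + 30207) - 80454 = 248480 - 80454 = 168026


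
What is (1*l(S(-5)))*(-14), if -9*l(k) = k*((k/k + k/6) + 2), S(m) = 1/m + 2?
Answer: 231/25 ≈ 9.2400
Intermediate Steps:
S(m) = 2 + 1/m
l(k) = -k*(3 + k/6)/9 (l(k) = -k*((k/k + k/6) + 2)/9 = -k*((1 + k*(⅙)) + 2)/9 = -k*((1 + k/6) + 2)/9 = -k*(3 + k/6)/9)
(1*l(S(-5)))*(-14) = (1*(-(2 + 1/(-5))*(18 + (2 + 1/(-5)))/54))*(-14) = (1*(-(2 - ⅕)*(18 + (2 - ⅕))/54))*(-14) = (1*(-1/54*9/5*(18 + 9/5)))*(-14) = (1*(-1/54*9/5*99/5))*(-14) = (1*(-33/50))*(-14) = -33/50*(-14) = 231/25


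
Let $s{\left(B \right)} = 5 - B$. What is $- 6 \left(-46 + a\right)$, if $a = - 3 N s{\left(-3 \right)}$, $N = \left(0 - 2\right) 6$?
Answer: $-1452$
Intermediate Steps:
$N = -12$ ($N = \left(-2\right) 6 = -12$)
$a = 288$ ($a = \left(-3\right) \left(-12\right) \left(5 - -3\right) = 36 \left(5 + 3\right) = 36 \cdot 8 = 288$)
$- 6 \left(-46 + a\right) = - 6 \left(-46 + 288\right) = \left(-6\right) 242 = -1452$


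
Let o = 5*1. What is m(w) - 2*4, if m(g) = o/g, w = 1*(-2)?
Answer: -21/2 ≈ -10.500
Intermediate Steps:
w = -2
o = 5
m(g) = 5/g
m(w) - 2*4 = 5/(-2) - 2*4 = 5*(-½) - 8 = -5/2 - 8 = -21/2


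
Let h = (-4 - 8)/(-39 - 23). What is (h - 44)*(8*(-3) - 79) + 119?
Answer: 143563/31 ≈ 4631.1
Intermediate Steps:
h = 6/31 (h = -12/(-62) = -12*(-1/62) = 6/31 ≈ 0.19355)
(h - 44)*(8*(-3) - 79) + 119 = (6/31 - 44)*(8*(-3) - 79) + 119 = -1358*(-24 - 79)/31 + 119 = -1358/31*(-103) + 119 = 139874/31 + 119 = 143563/31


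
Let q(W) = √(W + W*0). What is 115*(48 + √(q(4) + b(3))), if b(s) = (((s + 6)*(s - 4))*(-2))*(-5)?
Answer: 5520 + 230*I*√22 ≈ 5520.0 + 1078.8*I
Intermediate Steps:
q(W) = √W (q(W) = √(W + 0) = √W)
b(s) = 10*(-4 + s)*(6 + s) (b(s) = (((6 + s)*(-4 + s))*(-2))*(-5) = (((-4 + s)*(6 + s))*(-2))*(-5) = -2*(-4 + s)*(6 + s)*(-5) = 10*(-4 + s)*(6 + s))
115*(48 + √(q(4) + b(3))) = 115*(48 + √(√4 + (-240 + 10*3² + 20*3))) = 115*(48 + √(2 + (-240 + 10*9 + 60))) = 115*(48 + √(2 + (-240 + 90 + 60))) = 115*(48 + √(2 - 90)) = 115*(48 + √(-88)) = 115*(48 + 2*I*√22) = 5520 + 230*I*√22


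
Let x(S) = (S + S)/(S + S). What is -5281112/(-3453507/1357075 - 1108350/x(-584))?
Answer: 7166865067400/1504117529757 ≈ 4.7648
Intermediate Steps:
x(S) = 1 (x(S) = (2*S)/((2*S)) = (2*S)*(1/(2*S)) = 1)
-5281112/(-3453507/1357075 - 1108350/x(-584)) = -5281112/(-3453507/1357075 - 1108350/1) = -5281112/(-3453507*1/1357075 - 1108350*1) = -5281112/(-3453507/1357075 - 1108350) = -5281112/(-1504117529757/1357075) = -5281112*(-1357075/1504117529757) = 7166865067400/1504117529757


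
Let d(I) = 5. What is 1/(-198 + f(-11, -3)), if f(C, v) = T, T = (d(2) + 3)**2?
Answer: -1/134 ≈ -0.0074627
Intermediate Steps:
T = 64 (T = (5 + 3)**2 = 8**2 = 64)
f(C, v) = 64
1/(-198 + f(-11, -3)) = 1/(-198 + 64) = 1/(-134) = -1/134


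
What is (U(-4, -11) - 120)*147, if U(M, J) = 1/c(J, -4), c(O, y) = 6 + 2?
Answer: -140973/8 ≈ -17622.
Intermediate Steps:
c(O, y) = 8
U(M, J) = ⅛ (U(M, J) = 1/8 = ⅛)
(U(-4, -11) - 120)*147 = (⅛ - 120)*147 = -959/8*147 = -140973/8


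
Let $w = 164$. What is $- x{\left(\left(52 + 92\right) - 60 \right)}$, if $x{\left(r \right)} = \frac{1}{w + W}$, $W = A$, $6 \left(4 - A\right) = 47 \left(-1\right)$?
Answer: $- \frac{6}{1055} \approx -0.0056872$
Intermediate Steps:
$A = \frac{71}{6}$ ($A = 4 - \frac{47 \left(-1\right)}{6} = 4 - - \frac{47}{6} = 4 + \frac{47}{6} = \frac{71}{6} \approx 11.833$)
$W = \frac{71}{6} \approx 11.833$
$x{\left(r \right)} = \frac{6}{1055}$ ($x{\left(r \right)} = \frac{1}{164 + \frac{71}{6}} = \frac{1}{\frac{1055}{6}} = \frac{6}{1055}$)
$- x{\left(\left(52 + 92\right) - 60 \right)} = \left(-1\right) \frac{6}{1055} = - \frac{6}{1055}$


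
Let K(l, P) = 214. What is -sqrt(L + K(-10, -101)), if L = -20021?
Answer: -I*sqrt(19807) ≈ -140.74*I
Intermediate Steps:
-sqrt(L + K(-10, -101)) = -sqrt(-20021 + 214) = -sqrt(-19807) = -I*sqrt(19807)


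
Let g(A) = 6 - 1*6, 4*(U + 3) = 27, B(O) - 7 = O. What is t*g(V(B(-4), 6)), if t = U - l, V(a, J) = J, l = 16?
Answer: 0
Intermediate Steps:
B(O) = 7 + O
U = 15/4 (U = -3 + (¼)*27 = -3 + 27/4 = 15/4 ≈ 3.7500)
g(A) = 0 (g(A) = 6 - 6 = 0)
t = -49/4 (t = 15/4 - 1*16 = 15/4 - 16 = -49/4 ≈ -12.250)
t*g(V(B(-4), 6)) = -49/4*0 = 0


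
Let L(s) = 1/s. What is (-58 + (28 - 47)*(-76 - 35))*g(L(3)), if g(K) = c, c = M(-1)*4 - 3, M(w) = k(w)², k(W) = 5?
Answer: 198947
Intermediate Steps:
M(w) = 25 (M(w) = 5² = 25)
c = 97 (c = 25*4 - 3 = 100 - 3 = 97)
g(K) = 97
(-58 + (28 - 47)*(-76 - 35))*g(L(3)) = (-58 + (28 - 47)*(-76 - 35))*97 = (-58 - 19*(-111))*97 = (-58 + 2109)*97 = 2051*97 = 198947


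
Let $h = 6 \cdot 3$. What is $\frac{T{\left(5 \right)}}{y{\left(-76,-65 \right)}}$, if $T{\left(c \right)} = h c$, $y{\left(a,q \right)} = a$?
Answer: $- \frac{45}{38} \approx -1.1842$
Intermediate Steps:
$h = 18$
$T{\left(c \right)} = 18 c$
$\frac{T{\left(5 \right)}}{y{\left(-76,-65 \right)}} = \frac{18 \cdot 5}{-76} = 90 \left(- \frac{1}{76}\right) = - \frac{45}{38}$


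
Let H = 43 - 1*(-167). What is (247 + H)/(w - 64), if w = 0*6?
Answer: -457/64 ≈ -7.1406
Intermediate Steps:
w = 0
H = 210 (H = 43 + 167 = 210)
(247 + H)/(w - 64) = (247 + 210)/(0 - 64) = 457/(-64) = 457*(-1/64) = -457/64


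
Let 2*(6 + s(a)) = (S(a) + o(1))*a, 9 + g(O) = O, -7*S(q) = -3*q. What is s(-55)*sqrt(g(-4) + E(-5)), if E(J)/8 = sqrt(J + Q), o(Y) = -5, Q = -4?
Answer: 5458*sqrt(-13 + 24*I)/7 ≈ 2084.5 + 3499.8*I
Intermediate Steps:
S(q) = 3*q/7 (S(q) = -(-3)*q/7 = 3*q/7)
E(J) = 8*sqrt(-4 + J) (E(J) = 8*sqrt(J - 4) = 8*sqrt(-4 + J))
g(O) = -9 + O
s(a) = -6 + a*(-5 + 3*a/7)/2 (s(a) = -6 + ((3*a/7 - 5)*a)/2 = -6 + ((-5 + 3*a/7)*a)/2 = -6 + (a*(-5 + 3*a/7))/2 = -6 + a*(-5 + 3*a/7)/2)
s(-55)*sqrt(g(-4) + E(-5)) = (-6 - 5/2*(-55) + (3/14)*(-55)**2)*sqrt((-9 - 4) + 8*sqrt(-4 - 5)) = (-6 + 275/2 + (3/14)*3025)*sqrt(-13 + 8*sqrt(-9)) = (-6 + 275/2 + 9075/14)*sqrt(-13 + 8*(3*I)) = 5458*sqrt(-13 + 24*I)/7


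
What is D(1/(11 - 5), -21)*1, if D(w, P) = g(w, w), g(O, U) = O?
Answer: ⅙ ≈ 0.16667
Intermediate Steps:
D(w, P) = w
D(1/(11 - 5), -21)*1 = 1/(11 - 5) = 1/6 = (⅙)*1 = ⅙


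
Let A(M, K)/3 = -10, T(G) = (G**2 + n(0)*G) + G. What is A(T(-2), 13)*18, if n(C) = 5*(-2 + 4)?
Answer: -540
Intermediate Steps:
n(C) = 10 (n(C) = 5*2 = 10)
T(G) = G**2 + 11*G (T(G) = (G**2 + 10*G) + G = G**2 + 11*G)
A(M, K) = -30 (A(M, K) = 3*(-10) = -30)
A(T(-2), 13)*18 = -30*18 = -540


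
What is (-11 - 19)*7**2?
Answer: -1470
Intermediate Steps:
(-11 - 19)*7**2 = -30*49 = -1470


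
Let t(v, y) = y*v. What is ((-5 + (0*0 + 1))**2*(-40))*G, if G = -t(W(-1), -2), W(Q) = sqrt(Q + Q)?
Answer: -1280*I*sqrt(2) ≈ -1810.2*I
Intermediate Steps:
W(Q) = sqrt(2)*sqrt(Q) (W(Q) = sqrt(2*Q) = sqrt(2)*sqrt(Q))
t(v, y) = v*y
G = 2*I*sqrt(2) (G = -sqrt(2)*sqrt(-1)*(-2) = -sqrt(2)*I*(-2) = -I*sqrt(2)*(-2) = -(-2)*I*sqrt(2) = 2*I*sqrt(2) ≈ 2.8284*I)
((-5 + (0*0 + 1))**2*(-40))*G = ((-5 + (0*0 + 1))**2*(-40))*(2*I*sqrt(2)) = ((-5 + (0 + 1))**2*(-40))*(2*I*sqrt(2)) = ((-5 + 1)**2*(-40))*(2*I*sqrt(2)) = ((-4)**2*(-40))*(2*I*sqrt(2)) = (16*(-40))*(2*I*sqrt(2)) = -1280*I*sqrt(2)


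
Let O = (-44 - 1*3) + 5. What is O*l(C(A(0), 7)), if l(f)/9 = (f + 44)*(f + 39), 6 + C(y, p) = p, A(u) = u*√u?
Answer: -680400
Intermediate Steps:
A(u) = u^(3/2)
C(y, p) = -6 + p
l(f) = 9*(39 + f)*(44 + f) (l(f) = 9*((f + 44)*(f + 39)) = 9*((44 + f)*(39 + f)) = 9*((39 + f)*(44 + f)) = 9*(39 + f)*(44 + f))
O = -42 (O = (-44 - 3) + 5 = -47 + 5 = -42)
O*l(C(A(0), 7)) = -42*(15444 + 9*(-6 + 7)² + 747*(-6 + 7)) = -42*(15444 + 9*1² + 747*1) = -42*(15444 + 9*1 + 747) = -42*(15444 + 9 + 747) = -42*16200 = -680400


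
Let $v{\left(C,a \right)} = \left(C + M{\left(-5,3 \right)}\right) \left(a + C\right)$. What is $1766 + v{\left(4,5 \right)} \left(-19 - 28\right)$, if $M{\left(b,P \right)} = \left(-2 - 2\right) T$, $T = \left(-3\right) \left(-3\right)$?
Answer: $15302$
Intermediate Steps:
$T = 9$
$M{\left(b,P \right)} = -36$ ($M{\left(b,P \right)} = \left(-2 - 2\right) 9 = \left(-4\right) 9 = -36$)
$v{\left(C,a \right)} = \left(-36 + C\right) \left(C + a\right)$ ($v{\left(C,a \right)} = \left(C - 36\right) \left(a + C\right) = \left(-36 + C\right) \left(C + a\right)$)
$1766 + v{\left(4,5 \right)} \left(-19 - 28\right) = 1766 + \left(4^{2} - 144 - 180 + 4 \cdot 5\right) \left(-19 - 28\right) = 1766 + \left(16 - 144 - 180 + 20\right) \left(-47\right) = 1766 - -13536 = 1766 + 13536 = 15302$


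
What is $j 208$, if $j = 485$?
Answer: $100880$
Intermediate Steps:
$j 208 = 485 \cdot 208 = 100880$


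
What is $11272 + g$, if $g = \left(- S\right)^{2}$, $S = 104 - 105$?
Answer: $11273$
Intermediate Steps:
$S = -1$ ($S = 104 - 105 = -1$)
$g = 1$ ($g = \left(\left(-1\right) \left(-1\right)\right)^{2} = 1^{2} = 1$)
$11272 + g = 11272 + 1 = 11273$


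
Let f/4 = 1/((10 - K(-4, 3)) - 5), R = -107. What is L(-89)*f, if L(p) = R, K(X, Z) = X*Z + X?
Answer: -428/21 ≈ -20.381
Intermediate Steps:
K(X, Z) = X + X*Z
L(p) = -107
f = 4/21 (f = 4/((10 - (-4)*(1 + 3)) - 5) = 4/((10 - (-4)*4) - 5) = 4/((10 - 1*(-16)) - 5) = 4/((10 + 16) - 5) = 4/(26 - 5) = 4/21 ≈ 0.19048)
L(-89)*f = -107*4/21 = -428/21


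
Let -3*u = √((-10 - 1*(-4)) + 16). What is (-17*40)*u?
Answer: 680*√10/3 ≈ 716.78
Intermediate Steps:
u = -√10/3 (u = -√((-10 - 1*(-4)) + 16)/3 = -√((-10 + 4) + 16)/3 = -√(-6 + 16)/3 = -√10/3 ≈ -1.0541)
(-17*40)*u = (-17*40)*(-√10/3) = -(-680)*√10/3 = 680*√10/3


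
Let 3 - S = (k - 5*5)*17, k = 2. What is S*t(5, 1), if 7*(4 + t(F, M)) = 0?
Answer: -1576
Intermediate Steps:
t(F, M) = -4 (t(F, M) = -4 + (1/7)*0 = -4 + 0 = -4)
S = 394 (S = 3 - (2 - 5*5)*17 = 3 - (2 - 25)*17 = 3 - (-23)*17 = 3 - 1*(-391) = 3 + 391 = 394)
S*t(5, 1) = 394*(-4) = -1576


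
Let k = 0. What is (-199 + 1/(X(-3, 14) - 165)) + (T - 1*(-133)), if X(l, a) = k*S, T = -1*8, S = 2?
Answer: -12211/165 ≈ -74.006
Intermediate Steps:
T = -8
X(l, a) = 0 (X(l, a) = 0*2 = 0)
(-199 + 1/(X(-3, 14) - 165)) + (T - 1*(-133)) = (-199 + 1/(0 - 165)) + (-8 - 1*(-133)) = (-199 + 1/(-165)) + (-8 + 133) = (-199 - 1/165) + 125 = -32836/165 + 125 = -12211/165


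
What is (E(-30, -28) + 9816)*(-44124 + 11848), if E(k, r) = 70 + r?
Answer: -318176808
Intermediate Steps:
(E(-30, -28) + 9816)*(-44124 + 11848) = ((70 - 28) + 9816)*(-44124 + 11848) = (42 + 9816)*(-32276) = 9858*(-32276) = -318176808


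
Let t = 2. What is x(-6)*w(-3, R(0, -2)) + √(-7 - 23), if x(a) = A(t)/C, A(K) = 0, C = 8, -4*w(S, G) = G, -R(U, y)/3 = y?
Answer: I*√30 ≈ 5.4772*I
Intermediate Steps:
R(U, y) = -3*y
w(S, G) = -G/4
x(a) = 0 (x(a) = 0/8 = 0*(⅛) = 0)
x(-6)*w(-3, R(0, -2)) + √(-7 - 23) = 0*(-(-3)*(-2)/4) + √(-7 - 23) = 0*(-¼*6) + √(-30) = 0*(-3/2) + I*√30 = 0 + I*√30 = I*√30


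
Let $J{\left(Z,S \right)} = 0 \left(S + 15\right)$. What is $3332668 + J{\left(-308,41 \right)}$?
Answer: $3332668$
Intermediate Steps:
$J{\left(Z,S \right)} = 0$ ($J{\left(Z,S \right)} = 0 \left(15 + S\right) = 0$)
$3332668 + J{\left(-308,41 \right)} = 3332668 + 0 = 3332668$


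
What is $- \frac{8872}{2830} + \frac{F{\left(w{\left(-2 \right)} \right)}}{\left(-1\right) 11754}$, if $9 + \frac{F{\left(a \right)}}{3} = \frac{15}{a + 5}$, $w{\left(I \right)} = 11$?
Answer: $- \frac{92633811}{29567840} \approx -3.1329$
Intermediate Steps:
$F{\left(a \right)} = -27 + \frac{45}{5 + a}$ ($F{\left(a \right)} = -27 + 3 \frac{15}{a + 5} = -27 + 3 \frac{15}{5 + a} = -27 + \frac{45}{5 + a}$)
$- \frac{8872}{2830} + \frac{F{\left(w{\left(-2 \right)} \right)}}{\left(-1\right) 11754} = - \frac{8872}{2830} + \frac{9 \frac{1}{5 + 11} \left(-10 - 33\right)}{\left(-1\right) 11754} = \left(-8872\right) \frac{1}{2830} + \frac{9 \cdot \frac{1}{16} \left(-10 - 33\right)}{-11754} = - \frac{4436}{1415} + 9 \cdot \frac{1}{16} \left(-43\right) \left(- \frac{1}{11754}\right) = - \frac{4436}{1415} - - \frac{43}{20896} = - \frac{4436}{1415} + \frac{43}{20896} = - \frac{92633811}{29567840}$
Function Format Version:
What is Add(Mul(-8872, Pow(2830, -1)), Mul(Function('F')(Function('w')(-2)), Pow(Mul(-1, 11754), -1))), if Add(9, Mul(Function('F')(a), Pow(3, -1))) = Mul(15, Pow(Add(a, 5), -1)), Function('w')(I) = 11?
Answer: Rational(-92633811, 29567840) ≈ -3.1329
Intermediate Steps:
Function('F')(a) = Add(-27, Mul(45, Pow(Add(5, a), -1))) (Function('F')(a) = Add(-27, Mul(3, Mul(15, Pow(Add(a, 5), -1)))) = Add(-27, Mul(3, Mul(15, Pow(Add(5, a), -1)))) = Add(-27, Mul(45, Pow(Add(5, a), -1))))
Add(Mul(-8872, Pow(2830, -1)), Mul(Function('F')(Function('w')(-2)), Pow(Mul(-1, 11754), -1))) = Add(Mul(-8872, Pow(2830, -1)), Mul(Mul(9, Pow(Add(5, 11), -1), Add(-10, Mul(-3, 11))), Pow(Mul(-1, 11754), -1))) = Add(Mul(-8872, Rational(1, 2830)), Mul(Mul(9, Pow(16, -1), Add(-10, -33)), Pow(-11754, -1))) = Add(Rational(-4436, 1415), Mul(Mul(9, Rational(1, 16), -43), Rational(-1, 11754))) = Add(Rational(-4436, 1415), Mul(Rational(-387, 16), Rational(-1, 11754))) = Add(Rational(-4436, 1415), Rational(43, 20896)) = Rational(-92633811, 29567840)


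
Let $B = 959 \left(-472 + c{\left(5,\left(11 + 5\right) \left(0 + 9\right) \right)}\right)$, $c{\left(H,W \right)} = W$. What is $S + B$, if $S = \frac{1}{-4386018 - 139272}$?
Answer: $- \frac{1423439020081}{4525290} \approx -3.1455 \cdot 10^{5}$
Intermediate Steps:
$S = - \frac{1}{4525290}$ ($S = \frac{1}{-4525290} = - \frac{1}{4525290} \approx -2.2098 \cdot 10^{-7}$)
$B = -314552$ ($B = 959 \left(-472 + \left(11 + 5\right) \left(0 + 9\right)\right) = 959 \left(-472 + 16 \cdot 9\right) = 959 \left(-472 + 144\right) = 959 \left(-328\right) = -314552$)
$S + B = - \frac{1}{4525290} - 314552 = - \frac{1423439020081}{4525290}$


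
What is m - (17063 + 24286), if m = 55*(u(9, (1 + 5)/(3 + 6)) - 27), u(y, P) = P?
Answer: -128392/3 ≈ -42797.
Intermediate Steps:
m = -4345/3 (m = 55*((1 + 5)/(3 + 6) - 27) = 55*(6/9 - 27) = 55*(6*(1/9) - 27) = 55*(2/3 - 27) = 55*(-79/3) = -4345/3 ≈ -1448.3)
m - (17063 + 24286) = -4345/3 - (17063 + 24286) = -4345/3 - 1*41349 = -4345/3 - 41349 = -128392/3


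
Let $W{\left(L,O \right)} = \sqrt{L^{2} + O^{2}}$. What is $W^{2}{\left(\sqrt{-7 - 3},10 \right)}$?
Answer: $90$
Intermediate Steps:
$W^{2}{\left(\sqrt{-7 - 3},10 \right)} = \left(\sqrt{\left(\sqrt{-7 - 3}\right)^{2} + 10^{2}}\right)^{2} = \left(\sqrt{\left(\sqrt{-10}\right)^{2} + 100}\right)^{2} = \left(\sqrt{\left(i \sqrt{10}\right)^{2} + 100}\right)^{2} = \left(\sqrt{-10 + 100}\right)^{2} = \left(\sqrt{90}\right)^{2} = \left(3 \sqrt{10}\right)^{2} = 90$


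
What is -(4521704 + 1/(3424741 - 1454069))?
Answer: -8910795465089/1970672 ≈ -4.5217e+6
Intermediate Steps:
-(4521704 + 1/(3424741 - 1454069)) = -(4521704 + 1/1970672) = -1*8910795465089/1970672 = -8910795465089/1970672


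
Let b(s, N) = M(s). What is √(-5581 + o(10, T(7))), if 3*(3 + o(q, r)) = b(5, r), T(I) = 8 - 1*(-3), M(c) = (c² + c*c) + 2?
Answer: 10*I*√501/3 ≈ 74.61*I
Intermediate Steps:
M(c) = 2 + 2*c² (M(c) = (c² + c²) + 2 = 2*c² + 2 = 2 + 2*c²)
b(s, N) = 2 + 2*s²
T(I) = 11 (T(I) = 8 + 3 = 11)
o(q, r) = 43/3 (o(q, r) = -3 + (2 + 2*5²)/3 = -3 + (2 + 2*25)/3 = -3 + (2 + 50)/3 = -3 + (⅓)*52 = -3 + 52/3 = 43/3)
√(-5581 + o(10, T(7))) = √(-5581 + 43/3) = √(-16700/3) = 10*I*√501/3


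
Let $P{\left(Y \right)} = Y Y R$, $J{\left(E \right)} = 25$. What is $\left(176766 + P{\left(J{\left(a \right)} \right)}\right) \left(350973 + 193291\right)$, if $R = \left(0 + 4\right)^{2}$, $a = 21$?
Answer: $101650010224$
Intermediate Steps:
$R = 16$ ($R = 4^{2} = 16$)
$P{\left(Y \right)} = 16 Y^{2}$ ($P{\left(Y \right)} = Y Y 16 = Y^{2} \cdot 16 = 16 Y^{2}$)
$\left(176766 + P{\left(J{\left(a \right)} \right)}\right) \left(350973 + 193291\right) = \left(176766 + 16 \cdot 25^{2}\right) \left(350973 + 193291\right) = \left(176766 + 16 \cdot 625\right) 544264 = \left(176766 + 10000\right) 544264 = 186766 \cdot 544264 = 101650010224$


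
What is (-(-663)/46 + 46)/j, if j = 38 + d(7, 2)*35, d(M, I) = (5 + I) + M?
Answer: 2779/24288 ≈ 0.11442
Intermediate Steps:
d(M, I) = 5 + I + M
j = 528 (j = 38 + (5 + 2 + 7)*35 = 38 + 14*35 = 38 + 490 = 528)
(-(-663)/46 + 46)/j = (-(-663)/46 + 46)/528 = (-(-663)/46 + 46)*(1/528) = (-39*(-17/46) + 46)*(1/528) = (663/46 + 46)*(1/528) = (2779/46)*(1/528) = 2779/24288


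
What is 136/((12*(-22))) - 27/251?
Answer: -5158/8283 ≈ -0.62272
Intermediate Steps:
136/((12*(-22))) - 27/251 = 136/(-264) - 27*1/251 = 136*(-1/264) - 27/251 = -17/33 - 27/251 = -5158/8283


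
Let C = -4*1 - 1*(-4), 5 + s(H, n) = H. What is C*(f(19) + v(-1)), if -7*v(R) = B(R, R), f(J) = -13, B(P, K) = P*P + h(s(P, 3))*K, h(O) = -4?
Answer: 0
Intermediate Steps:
s(H, n) = -5 + H
C = 0 (C = -4 + 4 = 0)
B(P, K) = P**2 - 4*K (B(P, K) = P*P - 4*K = P**2 - 4*K)
v(R) = -R**2/7 + 4*R/7 (v(R) = -(R**2 - 4*R)/7 = -R**2/7 + 4*R/7)
C*(f(19) + v(-1)) = 0*(-13 + (1/7)*(-1)*(4 - 1*(-1))) = 0*(-13 + (1/7)*(-1)*(4 + 1)) = 0*(-13 + (1/7)*(-1)*5) = 0*(-13 - 5/7) = 0*(-96/7) = 0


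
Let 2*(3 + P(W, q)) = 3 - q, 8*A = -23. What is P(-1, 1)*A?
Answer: 23/4 ≈ 5.7500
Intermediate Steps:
A = -23/8 (A = (1/8)*(-23) = -23/8 ≈ -2.8750)
P(W, q) = -3/2 - q/2 (P(W, q) = -3 + (3 - q)/2 = -3 + (3/2 - q/2) = -3/2 - q/2)
P(-1, 1)*A = (-3/2 - 1/2*1)*(-23/8) = (-3/2 - 1/2)*(-23/8) = -2*(-23/8) = 23/4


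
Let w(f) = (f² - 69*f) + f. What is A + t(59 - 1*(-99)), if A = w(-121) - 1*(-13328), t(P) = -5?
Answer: 36192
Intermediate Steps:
w(f) = f² - 68*f
A = 36197 (A = -121*(-68 - 121) - 1*(-13328) = -121*(-189) + 13328 = 22869 + 13328 = 36197)
A + t(59 - 1*(-99)) = 36197 - 5 = 36192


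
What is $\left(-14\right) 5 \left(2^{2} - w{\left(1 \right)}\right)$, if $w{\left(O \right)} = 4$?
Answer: $0$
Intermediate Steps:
$\left(-14\right) 5 \left(2^{2} - w{\left(1 \right)}\right) = \left(-14\right) 5 \left(2^{2} - 4\right) = - 70 \left(4 - 4\right) = \left(-70\right) 0 = 0$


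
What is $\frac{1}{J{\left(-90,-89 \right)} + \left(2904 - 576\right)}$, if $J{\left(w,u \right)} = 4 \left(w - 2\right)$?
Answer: $\frac{1}{1960} \approx 0.0005102$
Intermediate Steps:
$J{\left(w,u \right)} = -8 + 4 w$ ($J{\left(w,u \right)} = 4 \left(-2 + w\right) = -8 + 4 w$)
$\frac{1}{J{\left(-90,-89 \right)} + \left(2904 - 576\right)} = \frac{1}{\left(-8 + 4 \left(-90\right)\right) + \left(2904 - 576\right)} = \frac{1}{\left(-8 - 360\right) + \left(2904 - 576\right)} = \frac{1}{-368 + 2328} = \frac{1}{1960}$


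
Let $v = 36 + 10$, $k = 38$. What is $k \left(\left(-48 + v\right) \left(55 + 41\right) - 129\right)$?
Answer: $-12198$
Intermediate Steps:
$v = 46$
$k \left(\left(-48 + v\right) \left(55 + 41\right) - 129\right) = 38 \left(\left(-48 + 46\right) \left(55 + 41\right) - 129\right) = 38 \left(\left(-2\right) 96 - 129\right) = 38 \left(-192 - 129\right) = 38 \left(-321\right) = -12198$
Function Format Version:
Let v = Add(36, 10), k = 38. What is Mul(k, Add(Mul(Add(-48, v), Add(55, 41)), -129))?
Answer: -12198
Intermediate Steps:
v = 46
Mul(k, Add(Mul(Add(-48, v), Add(55, 41)), -129)) = Mul(38, Add(Mul(Add(-48, 46), Add(55, 41)), -129)) = Mul(38, Add(Mul(-2, 96), -129)) = Mul(38, Add(-192, -129)) = Mul(38, -321) = -12198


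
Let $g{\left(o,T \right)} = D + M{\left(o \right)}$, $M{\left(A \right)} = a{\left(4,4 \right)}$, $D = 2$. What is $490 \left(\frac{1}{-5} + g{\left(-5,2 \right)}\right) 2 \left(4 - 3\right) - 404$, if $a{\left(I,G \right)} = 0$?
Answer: $1360$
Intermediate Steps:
$M{\left(A \right)} = 0$
$g{\left(o,T \right)} = 2$ ($g{\left(o,T \right)} = 2 + 0 = 2$)
$490 \left(\frac{1}{-5} + g{\left(-5,2 \right)}\right) 2 \left(4 - 3\right) - 404 = 490 \left(\frac{1}{-5} + 2\right) 2 \left(4 - 3\right) - 404 = 490 \left(- \frac{1}{5} + 2\right) 2 \cdot 1 - 404 = 490 \cdot \frac{9}{5} \cdot 2 - 404 = 490 \cdot \frac{18}{5} - 404 = 1764 - 404 = 1360$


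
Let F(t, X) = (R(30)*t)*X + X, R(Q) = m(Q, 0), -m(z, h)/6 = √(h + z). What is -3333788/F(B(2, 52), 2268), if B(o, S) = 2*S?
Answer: 833447/6623285193 + 173356976*√30/2207761731 ≈ 0.43021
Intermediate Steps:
m(z, h) = -6*√(h + z)
R(Q) = -6*√Q (R(Q) = -6*√(0 + Q) = -6*√Q)
F(t, X) = X - 6*X*t*√30 (F(t, X) = ((-6*√30)*t)*X + X = (-6*t*√30)*X + X = -6*X*t*√30 + X = X - 6*X*t*√30)
-3333788/F(B(2, 52), 2268) = -3333788*1/(2268*(1 - 6*2*52*√30)) = -3333788*1/(2268*(1 - 6*104*√30)) = -3333788*1/(2268*(1 - 624*√30)) = -3333788/(2268 - 1415232*√30)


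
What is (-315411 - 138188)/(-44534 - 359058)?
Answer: 453599/403592 ≈ 1.1239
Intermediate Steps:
(-315411 - 138188)/(-44534 - 359058) = -453599/(-403592) = -453599*(-1/403592) = 453599/403592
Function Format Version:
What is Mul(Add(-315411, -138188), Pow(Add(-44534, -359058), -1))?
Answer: Rational(453599, 403592) ≈ 1.1239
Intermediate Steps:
Mul(Add(-315411, -138188), Pow(Add(-44534, -359058), -1)) = Mul(-453599, Pow(-403592, -1)) = Mul(-453599, Rational(-1, 403592)) = Rational(453599, 403592)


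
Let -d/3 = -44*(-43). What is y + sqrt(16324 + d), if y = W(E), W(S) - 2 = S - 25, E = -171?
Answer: -194 + 22*sqrt(22) ≈ -90.811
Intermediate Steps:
d = -5676 (d = -(-132)*(-43) = -3*1892 = -5676)
W(S) = -23 + S (W(S) = 2 + (S - 25) = 2 + (-25 + S) = -23 + S)
y = -194 (y = -23 - 171 = -194)
y + sqrt(16324 + d) = -194 + sqrt(16324 - 5676) = -194 + sqrt(10648) = -194 + 22*sqrt(22)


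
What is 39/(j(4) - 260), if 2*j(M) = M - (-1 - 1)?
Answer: -39/257 ≈ -0.15175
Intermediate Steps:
j(M) = 1 + M/2 (j(M) = (M - (-1 - 1))/2 = (M - 1*(-2))/2 = (M + 2)/2 = (2 + M)/2 = 1 + M/2)
39/(j(4) - 260) = 39/((1 + (½)*4) - 260) = 39/((1 + 2) - 260) = 39/(3 - 260) = 39/(-257) = 39*(-1/257) = -39/257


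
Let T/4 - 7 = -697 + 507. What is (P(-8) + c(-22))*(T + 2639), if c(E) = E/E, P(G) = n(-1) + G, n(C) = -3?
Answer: -19070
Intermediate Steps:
T = -732 (T = 28 + 4*(-697 + 507) = 28 + 4*(-190) = 28 - 760 = -732)
P(G) = -3 + G
c(E) = 1
(P(-8) + c(-22))*(T + 2639) = ((-3 - 8) + 1)*(-732 + 2639) = (-11 + 1)*1907 = -10*1907 = -19070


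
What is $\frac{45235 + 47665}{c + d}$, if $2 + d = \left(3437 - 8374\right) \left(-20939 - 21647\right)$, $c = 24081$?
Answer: $\frac{92900}{210271161} \approx 0.00044181$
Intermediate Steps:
$d = 210247080$ ($d = -2 + \left(3437 - 8374\right) \left(-20939 - 21647\right) = -2 - -210247082 = -2 + 210247082 = 210247080$)
$\frac{45235 + 47665}{c + d} = \frac{45235 + 47665}{24081 + 210247080} = \frac{92900}{210271161}$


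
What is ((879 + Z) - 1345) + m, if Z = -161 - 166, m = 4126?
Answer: 3333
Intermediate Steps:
Z = -327
((879 + Z) - 1345) + m = ((879 - 327) - 1345) + 4126 = (552 - 1345) + 4126 = -793 + 4126 = 3333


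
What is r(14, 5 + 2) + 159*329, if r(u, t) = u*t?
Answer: 52409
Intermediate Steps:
r(u, t) = t*u
r(14, 5 + 2) + 159*329 = (5 + 2)*14 + 159*329 = 7*14 + 52311 = 98 + 52311 = 52409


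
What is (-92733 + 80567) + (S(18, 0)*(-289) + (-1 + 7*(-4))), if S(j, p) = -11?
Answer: -9016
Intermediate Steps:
(-92733 + 80567) + (S(18, 0)*(-289) + (-1 + 7*(-4))) = (-92733 + 80567) + (-11*(-289) + (-1 + 7*(-4))) = -12166 + (3179 + (-1 - 28)) = -12166 + (3179 - 29) = -12166 + 3150 = -9016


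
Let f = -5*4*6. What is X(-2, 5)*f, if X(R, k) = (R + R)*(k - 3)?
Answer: 960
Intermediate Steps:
X(R, k) = 2*R*(-3 + k) (X(R, k) = (2*R)*(-3 + k) = 2*R*(-3 + k))
f = -120 (f = -20*6 = -120)
X(-2, 5)*f = (2*(-2)*(-3 + 5))*(-120) = (2*(-2)*2)*(-120) = -8*(-120) = 960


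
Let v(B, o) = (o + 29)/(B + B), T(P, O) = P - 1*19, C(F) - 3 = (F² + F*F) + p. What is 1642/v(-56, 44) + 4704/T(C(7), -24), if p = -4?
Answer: -2333520/949 ≈ -2458.9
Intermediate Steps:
C(F) = -1 + 2*F² (C(F) = 3 + ((F² + F*F) - 4) = 3 + ((F² + F²) - 4) = 3 + (2*F² - 4) = 3 + (-4 + 2*F²) = -1 + 2*F²)
T(P, O) = -19 + P (T(P, O) = P - 19 = -19 + P)
v(B, o) = (29 + o)/(2*B) (v(B, o) = (29 + o)/((2*B)) = (29 + o)*(1/(2*B)) = (29 + o)/(2*B))
1642/v(-56, 44) + 4704/T(C(7), -24) = 1642/(((½)*(29 + 44)/(-56))) + 4704/(-19 + (-1 + 2*7²)) = 1642/(((½)*(-1/56)*73)) + 4704/(-19 + (-1 + 2*49)) = 1642/(-73/112) + 4704/(-19 + (-1 + 98)) = 1642*(-112/73) + 4704/(-19 + 97) = -183904/73 + 4704/78 = -183904/73 + 4704*(1/78) = -183904/73 + 784/13 = -2333520/949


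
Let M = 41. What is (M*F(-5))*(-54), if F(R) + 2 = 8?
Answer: -13284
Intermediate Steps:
F(R) = 6 (F(R) = -2 + 8 = 6)
(M*F(-5))*(-54) = (41*6)*(-54) = 246*(-54) = -13284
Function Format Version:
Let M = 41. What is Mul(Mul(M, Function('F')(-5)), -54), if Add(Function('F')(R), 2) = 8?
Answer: -13284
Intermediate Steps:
Function('F')(R) = 6 (Function('F')(R) = Add(-2, 8) = 6)
Mul(Mul(M, Function('F')(-5)), -54) = Mul(Mul(41, 6), -54) = Mul(246, -54) = -13284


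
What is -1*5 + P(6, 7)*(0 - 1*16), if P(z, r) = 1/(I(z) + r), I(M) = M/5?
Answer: -285/41 ≈ -6.9512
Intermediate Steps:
I(M) = M/5 (I(M) = M*(⅕) = M/5)
P(z, r) = 1/(r + z/5) (P(z, r) = 1/(z/5 + r) = 1/(r + z/5))
-1*5 + P(6, 7)*(0 - 1*16) = -1*5 + (5/(6 + 5*7))*(0 - 1*16) = -5 + (5/(6 + 35))*(0 - 16) = -5 + (5/41)*(-16) = -5 - 80/41 = -285/41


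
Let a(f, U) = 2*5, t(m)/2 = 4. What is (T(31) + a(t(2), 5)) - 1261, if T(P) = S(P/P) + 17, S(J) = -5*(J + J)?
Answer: -1244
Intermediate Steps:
t(m) = 8 (t(m) = 2*4 = 8)
a(f, U) = 10
S(J) = -10*J
T(P) = 7 (T(P) = -10*P/P + 17 = -10*1 + 17 = -10 + 17 = 7)
(T(31) + a(t(2), 5)) - 1261 = (7 + 10) - 1261 = 17 - 1261 = -1244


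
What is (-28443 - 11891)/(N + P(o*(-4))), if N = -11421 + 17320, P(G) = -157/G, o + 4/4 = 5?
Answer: -645344/94541 ≈ -6.8261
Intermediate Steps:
o = 4 (o = -1 + 5 = 4)
N = 5899
(-28443 - 11891)/(N + P(o*(-4))) = (-28443 - 11891)/(5899 - 157/(4*(-4))) = -40334/(5899 - 157/(-16)) = -40334/(5899 - 157*(-1/16)) = -40334/(5899 + 157/16) = -40334/94541/16 = -40334*16/94541 = -645344/94541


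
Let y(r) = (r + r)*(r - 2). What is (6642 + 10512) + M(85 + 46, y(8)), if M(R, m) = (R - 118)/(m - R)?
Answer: 600377/35 ≈ 17154.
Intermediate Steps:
y(r) = 2*r*(-2 + r) (y(r) = (2*r)*(-2 + r) = 2*r*(-2 + r))
M(R, m) = (-118 + R)/(m - R)
(6642 + 10512) + M(85 + 46, y(8)) = (6642 + 10512) + (118 - (85 + 46))/((85 + 46) - 2*8*(-2 + 8)) = 17154 + (118 - 1*131)/(131 - 2*8*6) = 17154 + (118 - 131)/(131 - 1*96) = 17154 - 13/(131 - 96) = 17154 - 13/35 = 600377/35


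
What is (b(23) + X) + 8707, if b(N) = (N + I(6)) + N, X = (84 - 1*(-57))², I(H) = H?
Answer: 28640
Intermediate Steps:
X = 19881 (X = (84 + 57)² = 141² = 19881)
b(N) = 6 + 2*N (b(N) = (N + 6) + N = (6 + N) + N = 6 + 2*N)
(b(23) + X) + 8707 = ((6 + 2*23) + 19881) + 8707 = ((6 + 46) + 19881) + 8707 = (52 + 19881) + 8707 = 19933 + 8707 = 28640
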